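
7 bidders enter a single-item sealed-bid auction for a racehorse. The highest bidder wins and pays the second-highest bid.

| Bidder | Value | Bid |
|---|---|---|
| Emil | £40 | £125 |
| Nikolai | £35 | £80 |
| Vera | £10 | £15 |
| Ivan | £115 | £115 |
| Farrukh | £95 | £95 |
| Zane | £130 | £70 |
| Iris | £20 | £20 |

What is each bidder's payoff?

Emil -£75, Nikolai £0, Vera £0, Ivan £0, Farrukh £0, Zane £0, Iris £0.

Sorted high to low: Emil £125, then Ivan £115, then Farrukh £95, then Nikolai £80, then Zane £70, then Iris £20, then Vera £15.
Emil has the top bid and wins; the price is the second-highest bid, £115.
Emil's payoff = £40 − £115 = -£75. All other bidders lose, so their payoff is 0.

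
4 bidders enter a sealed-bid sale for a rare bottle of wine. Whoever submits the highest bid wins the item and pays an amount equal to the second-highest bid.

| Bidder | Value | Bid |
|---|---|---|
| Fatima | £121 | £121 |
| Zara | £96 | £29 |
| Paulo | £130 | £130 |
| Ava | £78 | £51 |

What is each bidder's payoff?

Fatima £0, Zara £0, Paulo £9, Ava £0.

Bids in descending order: Paulo £130; Fatima £121; Ava £51; Zara £29.
Paulo has the top bid and wins; the price is the second-highest bid, £121.
Paulo's payoff = £130 − £121 = £9. All other bidders lose, so their payoff is 0.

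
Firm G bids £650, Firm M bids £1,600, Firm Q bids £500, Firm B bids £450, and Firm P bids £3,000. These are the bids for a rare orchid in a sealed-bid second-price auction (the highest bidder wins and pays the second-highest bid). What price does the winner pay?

Ordered from highest: Firm P £3,000, then Firm M £1,600, then Firm G £650, then Firm Q £500, then Firm B £450.
Firm P is the highest bidder, so Firm P wins.
Under the second-price rule, the price is the second-highest bid: £1,600.

The winner pays £1,600.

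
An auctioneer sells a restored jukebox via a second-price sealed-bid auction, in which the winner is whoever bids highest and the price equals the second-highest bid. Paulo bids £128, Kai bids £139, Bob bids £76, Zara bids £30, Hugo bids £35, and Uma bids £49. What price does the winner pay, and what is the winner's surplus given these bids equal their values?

Ranking the bids: Kai £139; Paulo £128; Bob £76; Uma £49; Hugo £35; Zara £30.
Kai is the highest bidder, so Kai wins.
Under the second-price rule, the price is the second-highest bid: £128.
Surplus = £139 − £128 = £11.

Price £128; surplus £11.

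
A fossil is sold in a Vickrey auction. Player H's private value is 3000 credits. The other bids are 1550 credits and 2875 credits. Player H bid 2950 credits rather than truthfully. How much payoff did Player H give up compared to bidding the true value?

Regret: 0 credits.

The highest competing bid is 2875 credits.
Bidding truthfully at 3000 credits: Player H has the top bid, wins, and pays the second-highest bid 2875 credits. Payoff = 3000 credits − 2875 credits = 125 credits.
Bidding 2950 credits: Player H has the top bid, wins, and pays the second-highest bid 2875 credits. Payoff = 3000 credits − 2875 credits = 125 credits.
Regret = truthful payoff − actual payoff = 125 credits − 125 credits = 0 credits.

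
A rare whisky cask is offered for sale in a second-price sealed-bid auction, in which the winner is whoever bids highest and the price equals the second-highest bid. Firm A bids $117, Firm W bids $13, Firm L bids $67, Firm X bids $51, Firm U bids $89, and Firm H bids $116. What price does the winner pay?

Price paid: $116.

Sorted high to low: Firm A $117 > Firm H $116 > Firm U $89 > Firm L $67 > Firm X $51 > Firm W $13.
Firm A is the highest bidder, so Firm A wins.
Under the second-price rule, the price is the second-highest bid: $116.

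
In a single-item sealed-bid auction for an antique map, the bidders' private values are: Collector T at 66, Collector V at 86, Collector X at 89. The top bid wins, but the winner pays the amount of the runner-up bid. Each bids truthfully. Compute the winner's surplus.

Surplus = 3.

Ranking the bids: Collector X 89 > Collector V 86 > Collector T 66.
Collector X wins with the top bid and pays the second-highest, 86.
Surplus = 89 − 86 = 3.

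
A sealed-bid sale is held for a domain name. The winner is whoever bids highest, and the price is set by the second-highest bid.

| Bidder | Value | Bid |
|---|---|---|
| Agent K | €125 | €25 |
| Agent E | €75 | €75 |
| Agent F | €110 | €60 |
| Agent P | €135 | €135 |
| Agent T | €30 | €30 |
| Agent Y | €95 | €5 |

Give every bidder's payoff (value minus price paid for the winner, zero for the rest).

Ranking the bids: Agent P €135; Agent E €75; Agent F €60; Agent T €30; Agent K €25; Agent Y €5.
Agent P has the top bid and wins; the price is the second-highest bid, €75.
Agent P's payoff = €135 − €75 = €60. All other bidders lose, so their payoff is 0.

Agent K €0, Agent E €0, Agent F €0, Agent P €60, Agent T €0, Agent Y €0.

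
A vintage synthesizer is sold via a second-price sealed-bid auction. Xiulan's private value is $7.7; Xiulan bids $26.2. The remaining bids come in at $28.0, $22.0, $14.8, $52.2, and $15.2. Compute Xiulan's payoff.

Xiulan's payoff: $0.0.

Highest competing bid: $52.2.
Xiulan's bid $26.2 is not the highest, so Xiulan loses, pays nothing, and earns zero payoff.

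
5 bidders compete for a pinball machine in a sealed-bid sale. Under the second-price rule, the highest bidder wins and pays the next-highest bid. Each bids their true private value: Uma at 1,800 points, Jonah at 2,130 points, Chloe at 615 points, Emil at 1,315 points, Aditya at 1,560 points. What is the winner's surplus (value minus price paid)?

Ordered from highest: Jonah 2,130 points > Uma 1,800 points > Aditya 1,560 points > Emil 1,315 points > Chloe 615 points.
Jonah wins with the top bid and pays the second-highest, 1,800 points.
Surplus = 2,130 points − 1,800 points = 330 points.

330 points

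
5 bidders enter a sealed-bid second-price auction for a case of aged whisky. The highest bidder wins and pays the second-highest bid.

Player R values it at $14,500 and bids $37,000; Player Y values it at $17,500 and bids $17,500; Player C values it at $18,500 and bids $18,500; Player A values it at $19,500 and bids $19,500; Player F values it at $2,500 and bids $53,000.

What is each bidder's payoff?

Player R $0, Player Y $0, Player C $0, Player A $0, Player F -$34,500.

Bids in descending order: Player F $53,000; Player R $37,000; Player A $19,500; Player C $18,500; Player Y $17,500.
Player F has the top bid and wins; the price is the second-highest bid, $37,000.
Player F's payoff = $2,500 − $37,000 = -$34,500. All other bidders lose, so their payoff is 0.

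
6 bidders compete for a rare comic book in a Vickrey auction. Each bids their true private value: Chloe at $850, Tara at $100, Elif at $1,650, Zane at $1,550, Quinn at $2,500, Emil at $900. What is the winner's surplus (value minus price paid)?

Surplus = $850.

Bids in descending order: Quinn $2,500 > Elif $1,650 > Zane $1,550 > Emil $900 > Chloe $850 > Tara $100.
Quinn wins with the top bid and pays the second-highest, $1,650.
Surplus = $2,500 − $1,650 = $850.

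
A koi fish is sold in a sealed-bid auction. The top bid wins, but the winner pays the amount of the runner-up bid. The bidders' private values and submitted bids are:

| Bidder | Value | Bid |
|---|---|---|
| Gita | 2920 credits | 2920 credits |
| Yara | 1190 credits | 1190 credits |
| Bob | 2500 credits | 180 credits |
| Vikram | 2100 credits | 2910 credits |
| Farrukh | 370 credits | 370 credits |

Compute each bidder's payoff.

Payoffs: Gita 10 credits, Yara 0 credits, Bob 0 credits, Vikram 0 credits, Farrukh 0 credits.

Ordered from highest: Gita 2920 credits, then Vikram 2910 credits, then Yara 1190 credits, then Farrukh 370 credits, then Bob 180 credits.
Gita has the top bid and wins; the price is the second-highest bid, 2910 credits.
Gita's payoff = 2920 credits − 2910 credits = 10 credits. All other bidders lose, so their payoff is 0.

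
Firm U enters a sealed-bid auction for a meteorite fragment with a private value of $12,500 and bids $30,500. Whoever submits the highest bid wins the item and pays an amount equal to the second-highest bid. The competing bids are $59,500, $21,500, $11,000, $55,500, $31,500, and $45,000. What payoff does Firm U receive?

Payoff = $0.

Highest competing bid: $59,500.
Firm U's bid $30,500 is not the highest, so Firm U loses, pays nothing, and earns zero payoff.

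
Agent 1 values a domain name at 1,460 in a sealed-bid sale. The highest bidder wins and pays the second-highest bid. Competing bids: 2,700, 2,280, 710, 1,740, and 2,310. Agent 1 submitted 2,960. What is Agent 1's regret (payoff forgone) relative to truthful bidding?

The highest competing bid is 2,700.
Bidding truthfully at 1,460: the top bid is 2,700 (a rival), so Agent 1 loses. Payoff = 0.
Bidding 2,960: Agent 1 has the top bid, wins, and pays the second-highest bid 2,700. Payoff = 1,460 − 2,700 = -1,240.
Regret = truthful payoff − actual payoff = 0 − -1,240 = 1,240.

Payoff forgone: 1,240.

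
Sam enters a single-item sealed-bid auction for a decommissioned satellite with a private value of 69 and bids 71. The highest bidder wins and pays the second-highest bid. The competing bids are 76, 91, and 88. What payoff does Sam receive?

Highest competing bid: 91.
Sam's bid 71 is not the highest, so Sam loses, pays nothing, and earns zero payoff.

Payoff = 0.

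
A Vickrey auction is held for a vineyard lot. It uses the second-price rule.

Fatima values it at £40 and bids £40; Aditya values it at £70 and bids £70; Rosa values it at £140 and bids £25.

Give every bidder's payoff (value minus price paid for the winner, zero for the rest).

Payoffs: Fatima £0, Aditya £30, Rosa £0.

Bids in descending order: Aditya £70 > Fatima £40 > Rosa £25.
Aditya has the top bid and wins; the price is the second-highest bid, £40.
Aditya's payoff = £70 − £40 = £30. All other bidders lose, so their payoff is 0.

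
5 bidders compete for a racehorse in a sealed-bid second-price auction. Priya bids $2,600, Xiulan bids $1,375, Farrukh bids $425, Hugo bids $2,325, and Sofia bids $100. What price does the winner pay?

Price paid: $2,325.

Sorted high to low: Priya $2,600 > Hugo $2,325 > Xiulan $1,375 > Farrukh $425 > Sofia $100.
Priya has the highest bid, so Priya wins.
The second-highest bid is $2,325, so that is what Priya pays.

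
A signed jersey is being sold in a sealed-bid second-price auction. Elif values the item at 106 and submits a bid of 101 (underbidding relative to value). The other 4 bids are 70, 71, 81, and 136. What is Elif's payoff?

Elif's payoff: 0.

Highest competing bid: 136.
Elif's bid 101 is not the highest, so Elif loses, pays nothing, and earns zero payoff.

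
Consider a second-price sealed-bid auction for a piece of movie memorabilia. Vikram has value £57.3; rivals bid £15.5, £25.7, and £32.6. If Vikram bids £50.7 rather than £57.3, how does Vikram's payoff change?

£0.0

The highest competing bid is £32.6.
Bidding truthfully at £57.3: Vikram has the top bid, wins, and pays the second-highest bid £32.6. Payoff = £57.3 − £32.6 = £24.7.
Bidding £50.7: Vikram has the top bid, wins, and pays the second-highest bid £32.6. Payoff = £57.3 − £32.6 = £24.7.
Change = £24.7 − £24.7 = £0.0.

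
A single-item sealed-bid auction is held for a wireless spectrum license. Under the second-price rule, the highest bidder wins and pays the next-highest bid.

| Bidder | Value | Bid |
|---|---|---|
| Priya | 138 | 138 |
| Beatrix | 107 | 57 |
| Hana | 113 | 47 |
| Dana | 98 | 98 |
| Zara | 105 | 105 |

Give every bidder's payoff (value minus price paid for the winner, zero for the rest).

Payoffs: Priya 33, Beatrix 0, Hana 0, Dana 0, Zara 0.

Ranking the bids: Priya 138, then Zara 105, then Dana 98, then Beatrix 57, then Hana 47.
Priya has the top bid and wins; the price is the second-highest bid, 105.
Priya's payoff = 138 − 105 = 33. All other bidders lose, so their payoff is 0.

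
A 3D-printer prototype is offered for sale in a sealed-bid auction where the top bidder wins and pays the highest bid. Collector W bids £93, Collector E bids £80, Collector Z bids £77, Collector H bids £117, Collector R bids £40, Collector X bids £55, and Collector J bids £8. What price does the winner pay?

Ordered from highest: Collector H £117, then Collector W £93, then Collector E £80, then Collector Z £77, then Collector X £55, then Collector R £40, then Collector J £8.
Collector H is the highest bidder, so Collector H wins.
Under the first-price rule, the price is the highest bid: £117.

£117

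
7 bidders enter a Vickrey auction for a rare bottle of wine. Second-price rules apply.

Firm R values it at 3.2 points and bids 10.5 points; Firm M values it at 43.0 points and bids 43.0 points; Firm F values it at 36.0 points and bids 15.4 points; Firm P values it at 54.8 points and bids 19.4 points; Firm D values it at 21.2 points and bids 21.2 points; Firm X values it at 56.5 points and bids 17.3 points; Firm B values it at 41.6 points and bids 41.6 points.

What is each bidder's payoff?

Payoffs: Firm R 0.0 points, Firm M 1.4 points, Firm F 0.0 points, Firm P 0.0 points, Firm D 0.0 points, Firm X 0.0 points, Firm B 0.0 points.

Bids in descending order: Firm M 43.0 points; Firm B 41.6 points; Firm D 21.2 points; Firm P 19.4 points; Firm X 17.3 points; Firm F 15.4 points; Firm R 10.5 points.
Firm M has the top bid and wins; the price is the second-highest bid, 41.6 points.
Firm M's payoff = 43.0 points − 41.6 points = 1.4 points. All other bidders lose, so their payoff is 0.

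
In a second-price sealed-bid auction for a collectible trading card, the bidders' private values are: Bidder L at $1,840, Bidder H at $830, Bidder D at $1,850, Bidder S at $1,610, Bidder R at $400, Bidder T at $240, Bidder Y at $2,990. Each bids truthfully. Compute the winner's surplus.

Winner's surplus: $1,140.

Bids in descending order: Bidder Y $2,990, then Bidder D $1,850, then Bidder L $1,840, then Bidder S $1,610, then Bidder H $830, then Bidder R $400, then Bidder T $240.
Bidder Y wins with the top bid and pays the second-highest, $1,850.
Surplus = $2,990 − $1,850 = $1,140.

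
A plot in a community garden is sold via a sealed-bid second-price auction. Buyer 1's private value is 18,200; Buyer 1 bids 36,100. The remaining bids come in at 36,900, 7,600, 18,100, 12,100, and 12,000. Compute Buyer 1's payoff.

Highest competing bid: 36,900.
Buyer 1's bid 36,100 is not the highest, so Buyer 1 loses, pays nothing, and earns zero payoff.

The bidder's payoff: 0.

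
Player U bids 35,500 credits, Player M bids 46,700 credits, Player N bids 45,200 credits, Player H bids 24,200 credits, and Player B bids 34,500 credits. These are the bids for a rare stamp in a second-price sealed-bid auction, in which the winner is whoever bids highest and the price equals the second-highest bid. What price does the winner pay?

Ranking the bids: Player M 46,700 credits, then Player N 45,200 credits, then Player U 35,500 credits, then Player B 34,500 credits, then Player H 24,200 credits.
Player M is the highest bidder, so Player M wins.
Under the second-price rule, the price is the second-highest bid: 45,200 credits.

The winner pays 45,200 credits.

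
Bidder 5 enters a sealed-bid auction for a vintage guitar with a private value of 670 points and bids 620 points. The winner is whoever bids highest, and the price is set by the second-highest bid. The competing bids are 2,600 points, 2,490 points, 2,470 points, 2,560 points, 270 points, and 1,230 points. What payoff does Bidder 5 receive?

The bidder's payoff: 0 points.

Highest competing bid: 2,600 points.
Bidder 5's bid 620 points is not the highest, so Bidder 5 loses, pays nothing, and earns zero payoff.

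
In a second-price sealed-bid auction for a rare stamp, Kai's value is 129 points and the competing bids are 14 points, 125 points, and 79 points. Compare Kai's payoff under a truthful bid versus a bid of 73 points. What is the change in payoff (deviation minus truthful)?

Payoff change: -4 points.

The highest competing bid is 125 points.
Bidding truthfully at 129 points: Kai has the top bid, wins, and pays the second-highest bid 125 points. Payoff = 129 points − 125 points = 4 points.
Bidding 73 points: the top bid is 125 points (a rival), so Kai loses. Payoff = 0 points.
Change = 0 points − 4 points = -4 points.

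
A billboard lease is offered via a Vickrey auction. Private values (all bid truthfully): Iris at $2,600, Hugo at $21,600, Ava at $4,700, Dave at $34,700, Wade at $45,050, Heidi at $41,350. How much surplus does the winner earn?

$3,700

Bids in descending order: Wade $45,050; Heidi $41,350; Dave $34,700; Hugo $21,600; Ava $4,700; Iris $2,600.
Wade wins with the top bid and pays the second-highest, $41,350.
Surplus = $45,050 − $41,350 = $3,700.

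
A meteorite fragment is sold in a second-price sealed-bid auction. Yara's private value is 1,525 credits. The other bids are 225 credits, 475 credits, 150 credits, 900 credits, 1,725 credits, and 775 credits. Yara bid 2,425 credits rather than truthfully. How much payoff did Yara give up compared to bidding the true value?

The highest competing bid is 1,725 credits.
Bidding truthfully at 1,525 credits: the top bid is 1,725 credits (a rival), so Yara loses. Payoff = 0 credits.
Bidding 2,425 credits: Yara has the top bid, wins, and pays the second-highest bid 1,725 credits. Payoff = 1,525 credits − 1,725 credits = -200 credits.
Regret = truthful payoff − actual payoff = 0 credits − -200 credits = 200 credits.

200 credits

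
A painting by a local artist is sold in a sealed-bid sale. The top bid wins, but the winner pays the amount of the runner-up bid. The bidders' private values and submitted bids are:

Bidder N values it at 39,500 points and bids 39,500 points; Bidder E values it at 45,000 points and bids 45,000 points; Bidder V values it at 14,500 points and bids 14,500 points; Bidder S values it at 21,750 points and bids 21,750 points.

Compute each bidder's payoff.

Bidder N 0 points, Bidder E 5,500 points, Bidder V 0 points, Bidder S 0 points.

Ordered from highest: Bidder E 45,000 points, then Bidder N 39,500 points, then Bidder S 21,750 points, then Bidder V 14,500 points.
Bidder E has the top bid and wins; the price is the second-highest bid, 39,500 points.
Bidder E's payoff = 45,000 points − 39,500 points = 5,500 points. All other bidders lose, so their payoff is 0.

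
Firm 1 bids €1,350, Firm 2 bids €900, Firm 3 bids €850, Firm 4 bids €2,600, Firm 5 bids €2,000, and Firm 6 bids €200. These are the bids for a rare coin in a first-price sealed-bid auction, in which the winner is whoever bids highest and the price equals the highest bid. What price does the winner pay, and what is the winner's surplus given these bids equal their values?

The winner pays €2,600 for a surplus of €0.

Ordered from highest: Firm 4 €2,600 > Firm 5 €2,000 > Firm 1 €1,350 > Firm 2 €900 > Firm 3 €850 > Firm 6 €200.
Firm 4 is the highest bidder, so Firm 4 wins.
Under the first-price rule, the price is the highest bid: €2,600.
Surplus = €2,600 − €2,600 = €0.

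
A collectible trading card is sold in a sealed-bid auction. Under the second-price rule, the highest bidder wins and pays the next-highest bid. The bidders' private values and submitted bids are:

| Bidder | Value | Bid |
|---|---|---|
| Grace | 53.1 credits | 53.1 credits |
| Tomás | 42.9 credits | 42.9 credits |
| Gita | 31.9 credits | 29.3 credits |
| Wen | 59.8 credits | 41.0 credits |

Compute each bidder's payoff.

Ordered from highest: Grace 53.1 credits > Tomás 42.9 credits > Wen 41.0 credits > Gita 29.3 credits.
Grace has the top bid and wins; the price is the second-highest bid, 42.9 credits.
Grace's payoff = 53.1 credits − 42.9 credits = 10.2 credits. All other bidders lose, so their payoff is 0.

Grace 10.2 credits, Tomás 0.0 credits, Gita 0.0 credits, Wen 0.0 credits.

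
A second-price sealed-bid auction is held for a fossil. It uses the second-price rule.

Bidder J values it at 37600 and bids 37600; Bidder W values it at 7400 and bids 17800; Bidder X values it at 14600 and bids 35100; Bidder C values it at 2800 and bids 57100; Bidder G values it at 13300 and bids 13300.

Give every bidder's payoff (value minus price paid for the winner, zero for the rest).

Ranking the bids: Bidder C 57100 > Bidder J 37600 > Bidder X 35100 > Bidder W 17800 > Bidder G 13300.
Bidder C has the top bid and wins; the price is the second-highest bid, 37600.
Bidder C's payoff = 2800 − 37600 = -34800. All other bidders lose, so their payoff is 0.

Bidder J 0, Bidder W 0, Bidder X 0, Bidder C -34800, Bidder G 0.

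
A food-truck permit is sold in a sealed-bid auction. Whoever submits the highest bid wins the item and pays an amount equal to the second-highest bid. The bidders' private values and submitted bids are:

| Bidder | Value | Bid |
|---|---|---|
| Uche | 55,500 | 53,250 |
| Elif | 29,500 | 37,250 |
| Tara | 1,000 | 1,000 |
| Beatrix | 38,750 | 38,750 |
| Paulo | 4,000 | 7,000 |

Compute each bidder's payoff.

Ranking the bids: Uche 53,250; Beatrix 38,750; Elif 37,250; Paulo 7,000; Tara 1,000.
Uche has the top bid and wins; the price is the second-highest bid, 38,750.
Uche's payoff = 55,500 − 38,750 = 16,750. All other bidders lose, so their payoff is 0.

Payoffs: Uche 16,750, Elif 0, Tara 0, Beatrix 0, Paulo 0.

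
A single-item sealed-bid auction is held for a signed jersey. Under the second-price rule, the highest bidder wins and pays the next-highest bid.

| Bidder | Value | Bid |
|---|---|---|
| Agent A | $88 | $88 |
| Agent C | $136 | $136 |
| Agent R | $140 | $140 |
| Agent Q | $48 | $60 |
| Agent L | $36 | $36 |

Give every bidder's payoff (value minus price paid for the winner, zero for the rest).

Payoffs: Agent A $0, Agent C $0, Agent R $4, Agent Q $0, Agent L $0.

Sorted high to low: Agent R $140, then Agent C $136, then Agent A $88, then Agent Q $60, then Agent L $36.
Agent R has the top bid and wins; the price is the second-highest bid, $136.
Agent R's payoff = $140 − $136 = $4. All other bidders lose, so their payoff is 0.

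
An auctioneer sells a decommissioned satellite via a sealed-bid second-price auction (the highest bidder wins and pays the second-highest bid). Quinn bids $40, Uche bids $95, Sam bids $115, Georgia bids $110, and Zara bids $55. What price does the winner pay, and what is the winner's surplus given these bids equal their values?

Price $110; surplus $5.

Sorted high to low: Sam $115, then Georgia $110, then Uche $95, then Zara $55, then Quinn $40.
Sam is the highest bidder, so Sam wins.
Under the second-price rule, the price is the second-highest bid: $110.
Surplus = $115 − $110 = $5.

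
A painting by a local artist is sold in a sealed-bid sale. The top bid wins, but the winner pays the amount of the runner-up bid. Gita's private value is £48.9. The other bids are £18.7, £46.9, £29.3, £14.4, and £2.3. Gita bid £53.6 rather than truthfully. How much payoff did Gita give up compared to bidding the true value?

The highest competing bid is £46.9.
Bidding truthfully at £48.9: Gita has the top bid, wins, and pays the second-highest bid £46.9. Payoff = £48.9 − £46.9 = £2.0.
Bidding £53.6: Gita has the top bid, wins, and pays the second-highest bid £46.9. Payoff = £48.9 − £46.9 = £2.0.
Regret = truthful payoff − actual payoff = £2.0 − £2.0 = £0.0.

Regret: £0.0.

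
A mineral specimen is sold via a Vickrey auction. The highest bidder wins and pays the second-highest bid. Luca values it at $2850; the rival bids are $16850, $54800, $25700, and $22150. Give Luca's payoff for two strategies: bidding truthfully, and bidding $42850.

The highest competing bid is $54800.
Bidding truthfully at $2850: the top bid is $54800 (a rival), so Luca loses. Payoff = $0.
Bidding $42850: the top bid is $54800 (a rival), so Luca loses. Payoff = $0.
The bid only affects whether you win, not the price — here both bids land on the same side of the top rival bid, so the deviation is payoff-neutral.

(a) $0  (b) $0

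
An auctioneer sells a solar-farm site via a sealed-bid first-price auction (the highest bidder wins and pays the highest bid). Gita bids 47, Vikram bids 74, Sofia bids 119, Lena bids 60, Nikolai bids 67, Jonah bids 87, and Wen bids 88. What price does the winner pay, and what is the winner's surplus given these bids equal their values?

Price 119; surplus 0.

Ranking the bids: Sofia 119; Wen 88; Jonah 87; Vikram 74; Nikolai 67; Lena 60; Gita 47.
Sofia is the highest bidder, so Sofia wins.
Under the first-price rule, the price is the highest bid: 119.
Surplus = 119 − 119 = 0.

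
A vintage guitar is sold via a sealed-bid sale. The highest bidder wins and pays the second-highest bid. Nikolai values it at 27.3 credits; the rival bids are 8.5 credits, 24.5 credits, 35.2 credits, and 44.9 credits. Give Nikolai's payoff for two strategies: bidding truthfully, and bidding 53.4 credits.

The highest competing bid is 44.9 credits.
Bidding truthfully at 27.3 credits: the top bid is 44.9 credits (a rival), so Nikolai loses. Payoff = 0.0 credits.
Bidding 53.4 credits: Nikolai has the top bid, wins, and pays the second-highest bid 44.9 credits. Payoff = 27.3 credits − 44.9 credits = -17.6 credits.

(a) 0.0 credits  (b) -17.6 credits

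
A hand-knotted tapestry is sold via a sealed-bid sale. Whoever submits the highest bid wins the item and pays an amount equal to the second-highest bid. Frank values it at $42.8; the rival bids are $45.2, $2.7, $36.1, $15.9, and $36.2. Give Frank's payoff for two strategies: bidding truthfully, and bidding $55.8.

The highest competing bid is $45.2.
Bidding truthfully at $42.8: the top bid is $45.2 (a rival), so Frank loses. Payoff = $0.0.
Bidding $55.8: Frank has the top bid, wins, and pays the second-highest bid $45.2. Payoff = $42.8 − $45.2 = -$2.4.

(a) $0.0  (b) -$2.4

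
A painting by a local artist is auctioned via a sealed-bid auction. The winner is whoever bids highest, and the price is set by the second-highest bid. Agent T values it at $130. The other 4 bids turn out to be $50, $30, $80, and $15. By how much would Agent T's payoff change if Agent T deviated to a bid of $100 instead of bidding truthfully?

Payoff change: $0.

The highest competing bid is $80.
Bidding truthfully at $130: Agent T has the top bid, wins, and pays the second-highest bid $80. Payoff = $130 − $80 = $50.
Bidding $100: Agent T has the top bid, wins, and pays the second-highest bid $80. Payoff = $130 − $80 = $50.
Change = $50 − $50 = $0.
The bid only affects whether you win, not the price — here both bids land on the same side of the top rival bid, so the deviation is payoff-neutral.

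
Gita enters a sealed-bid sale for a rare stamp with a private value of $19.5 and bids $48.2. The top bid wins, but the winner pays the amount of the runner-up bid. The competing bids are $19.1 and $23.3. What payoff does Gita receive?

Payoff = -$3.8.

Highest competing bid: $23.3.
Gita's bid $48.2 is the highest overall, so Gita wins and pays the second-highest bid, $23.3.
Payoff = value − price = $19.5 − $23.3 = -$3.8.
Overbidding won the item at a price above value — truthful bidding would have avoided this loss.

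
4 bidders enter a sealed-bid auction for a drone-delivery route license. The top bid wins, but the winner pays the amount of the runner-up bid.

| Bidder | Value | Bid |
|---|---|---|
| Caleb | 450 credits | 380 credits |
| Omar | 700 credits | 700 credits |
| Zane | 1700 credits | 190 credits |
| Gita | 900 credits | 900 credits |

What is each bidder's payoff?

Caleb 0 credits, Omar 0 credits, Zane 0 credits, Gita 200 credits.

Sorted high to low: Gita 900 credits; Omar 700 credits; Caleb 380 credits; Zane 190 credits.
Gita has the top bid and wins; the price is the second-highest bid, 700 credits.
Gita's payoff = 900 credits − 700 credits = 200 credits. All other bidders lose, so their payoff is 0.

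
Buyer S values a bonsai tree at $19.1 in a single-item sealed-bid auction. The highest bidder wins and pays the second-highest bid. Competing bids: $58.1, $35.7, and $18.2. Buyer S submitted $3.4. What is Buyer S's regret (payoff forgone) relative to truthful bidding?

The highest competing bid is $58.1.
Bidding truthfully at $19.1: the top bid is $58.1 (a rival), so Buyer S loses. Payoff = $0.0.
Bidding $3.4: the top bid is $58.1 (a rival), so Buyer S loses. Payoff = $0.0.
Regret = truthful payoff − actual payoff = $0.0 − $0.0 = $0.0.

Payoff forgone: $0.0.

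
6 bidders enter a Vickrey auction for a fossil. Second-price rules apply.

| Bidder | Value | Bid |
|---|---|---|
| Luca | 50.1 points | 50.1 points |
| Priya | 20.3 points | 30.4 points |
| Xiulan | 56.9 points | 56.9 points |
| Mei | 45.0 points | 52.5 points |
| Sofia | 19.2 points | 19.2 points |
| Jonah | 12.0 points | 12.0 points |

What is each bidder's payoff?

Sorted high to low: Xiulan 56.9 points > Mei 52.5 points > Luca 50.1 points > Priya 30.4 points > Sofia 19.2 points > Jonah 12.0 points.
Xiulan has the top bid and wins; the price is the second-highest bid, 52.5 points.
Xiulan's payoff = 56.9 points − 52.5 points = 4.4 points. All other bidders lose, so their payoff is 0.

Payoffs: Luca 0.0 points, Priya 0.0 points, Xiulan 4.4 points, Mei 0.0 points, Sofia 0.0 points, Jonah 0.0 points.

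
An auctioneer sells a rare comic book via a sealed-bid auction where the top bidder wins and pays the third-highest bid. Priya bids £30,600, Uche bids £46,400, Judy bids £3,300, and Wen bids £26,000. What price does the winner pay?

£26,000

Sorted high to low: Uche £46,400 > Priya £30,600 > Wen £26,000 > Judy £3,300.
Uche is the highest bidder, so Uche wins.
Under the third-price rule, the price is the third-highest bid: £26,000.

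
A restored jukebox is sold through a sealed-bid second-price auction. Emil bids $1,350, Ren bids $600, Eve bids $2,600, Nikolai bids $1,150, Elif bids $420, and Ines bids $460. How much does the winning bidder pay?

The winner pays $1,350.

Ordered from highest: Eve $2,600, then Emil $1,350, then Nikolai $1,150, then Ren $600, then Ines $460, then Elif $420.
Eve has the highest bid, so Eve wins.
The second-highest bid is $1,350, so that is what Eve pays.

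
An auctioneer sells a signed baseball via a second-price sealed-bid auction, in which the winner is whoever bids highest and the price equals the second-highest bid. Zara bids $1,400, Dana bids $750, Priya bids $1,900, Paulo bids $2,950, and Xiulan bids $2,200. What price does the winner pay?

Price paid: $2,200.

Sorted high to low: Paulo $2,950, then Xiulan $2,200, then Priya $1,900, then Zara $1,400, then Dana $750.
Paulo is the highest bidder, so Paulo wins.
Under the second-price rule, the price is the second-highest bid: $2,200.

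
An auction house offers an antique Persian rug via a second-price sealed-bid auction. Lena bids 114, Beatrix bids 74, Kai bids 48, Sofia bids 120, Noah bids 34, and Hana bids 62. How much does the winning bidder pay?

Sorted high to low: Sofia 120, then Lena 114, then Beatrix 74, then Hana 62, then Kai 48, then Noah 34.
Sofia has the highest bid, so Sofia wins.
The second-highest bid is 114, so that is what Sofia pays.

114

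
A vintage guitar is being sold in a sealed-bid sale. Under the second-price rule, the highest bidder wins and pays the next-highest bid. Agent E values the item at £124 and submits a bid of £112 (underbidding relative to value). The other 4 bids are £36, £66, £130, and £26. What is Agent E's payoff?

Highest competing bid: £130.
Agent E's bid £112 is not the highest, so Agent E loses, pays nothing, and earns zero payoff.

£0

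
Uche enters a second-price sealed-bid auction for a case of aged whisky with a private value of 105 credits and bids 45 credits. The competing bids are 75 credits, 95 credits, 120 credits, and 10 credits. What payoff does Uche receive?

Payoff = 0 credits.

Highest competing bid: 120 credits.
Uche's bid 45 credits is not the highest, so Uche loses, pays nothing, and earns zero payoff.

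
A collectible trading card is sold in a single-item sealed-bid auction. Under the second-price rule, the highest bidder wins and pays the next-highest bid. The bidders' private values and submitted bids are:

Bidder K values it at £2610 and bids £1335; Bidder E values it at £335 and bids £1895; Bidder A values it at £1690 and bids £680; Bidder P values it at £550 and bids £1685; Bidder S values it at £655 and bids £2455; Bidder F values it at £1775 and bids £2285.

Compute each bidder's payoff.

Ranking the bids: Bidder S £2455; Bidder F £2285; Bidder E £1895; Bidder P £1685; Bidder K £1335; Bidder A £680.
Bidder S has the top bid and wins; the price is the second-highest bid, £2285.
Bidder S's payoff = £655 − £2285 = -£1630. All other bidders lose, so their payoff is 0.

Bidder K £0, Bidder E £0, Bidder A £0, Bidder P £0, Bidder S -£1630, Bidder F £0.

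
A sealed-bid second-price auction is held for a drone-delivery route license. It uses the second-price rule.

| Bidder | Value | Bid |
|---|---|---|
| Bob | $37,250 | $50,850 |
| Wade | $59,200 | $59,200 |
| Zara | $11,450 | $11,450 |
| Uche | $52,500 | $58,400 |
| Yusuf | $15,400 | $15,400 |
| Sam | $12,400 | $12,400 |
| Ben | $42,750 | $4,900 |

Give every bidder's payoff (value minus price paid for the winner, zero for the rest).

Payoffs: Bob $0, Wade $800, Zara $0, Uche $0, Yusuf $0, Sam $0, Ben $0.

Ordered from highest: Wade $59,200 > Uche $58,400 > Bob $50,850 > Yusuf $15,400 > Sam $12,400 > Zara $11,450 > Ben $4,900.
Wade has the top bid and wins; the price is the second-highest bid, $58,400.
Wade's payoff = $59,200 − $58,400 = $800. All other bidders lose, so their payoff is 0.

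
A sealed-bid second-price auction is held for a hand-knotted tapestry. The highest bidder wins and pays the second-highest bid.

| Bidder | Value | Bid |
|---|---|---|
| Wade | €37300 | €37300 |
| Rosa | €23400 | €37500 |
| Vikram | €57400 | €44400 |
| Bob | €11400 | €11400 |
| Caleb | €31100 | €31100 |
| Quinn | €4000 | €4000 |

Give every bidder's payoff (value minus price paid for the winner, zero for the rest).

Ordered from highest: Vikram €44400 > Rosa €37500 > Wade €37300 > Caleb €31100 > Bob €11400 > Quinn €4000.
Vikram has the top bid and wins; the price is the second-highest bid, €37500.
Vikram's payoff = €57400 − €37500 = €19900. All other bidders lose, so their payoff is 0.

Wade €0, Rosa €0, Vikram €19900, Bob €0, Caleb €0, Quinn €0.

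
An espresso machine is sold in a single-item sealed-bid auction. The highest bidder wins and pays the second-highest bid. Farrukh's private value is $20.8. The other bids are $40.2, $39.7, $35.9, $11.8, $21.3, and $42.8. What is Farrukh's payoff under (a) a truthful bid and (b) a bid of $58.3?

The highest competing bid is $42.8.
Bidding truthfully at $20.8: the top bid is $42.8 (a rival), so Farrukh loses. Payoff = $0.0.
Bidding $58.3: Farrukh has the top bid, wins, and pays the second-highest bid $42.8. Payoff = $20.8 − $42.8 = -$22.0.
Deviating from a truthful bid can only lose payoff in a second-price auction — never gain.

(a) $0.0  (b) -$22.0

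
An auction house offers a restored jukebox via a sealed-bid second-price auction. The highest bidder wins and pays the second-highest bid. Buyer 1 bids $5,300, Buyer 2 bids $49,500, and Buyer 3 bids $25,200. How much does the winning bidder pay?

Price paid: $25,200.

Ranking the bids: Buyer 2 $49,500, then Buyer 3 $25,200, then Buyer 1 $5,300.
Buyer 2 has the highest bid, so Buyer 2 wins.
The second-highest bid is $25,200, so that is what Buyer 2 pays.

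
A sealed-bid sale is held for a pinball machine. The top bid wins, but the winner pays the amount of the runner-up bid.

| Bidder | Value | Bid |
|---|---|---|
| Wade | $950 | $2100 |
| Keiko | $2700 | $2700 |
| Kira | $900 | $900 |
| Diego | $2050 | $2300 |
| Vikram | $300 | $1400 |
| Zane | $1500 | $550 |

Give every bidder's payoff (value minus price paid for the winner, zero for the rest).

Wade $0, Keiko $400, Kira $0, Diego $0, Vikram $0, Zane $0.

Ordered from highest: Keiko $2700 > Diego $2300 > Wade $2100 > Vikram $1400 > Kira $900 > Zane $550.
Keiko has the top bid and wins; the price is the second-highest bid, $2300.
Keiko's payoff = $2700 − $2300 = $400. All other bidders lose, so their payoff is 0.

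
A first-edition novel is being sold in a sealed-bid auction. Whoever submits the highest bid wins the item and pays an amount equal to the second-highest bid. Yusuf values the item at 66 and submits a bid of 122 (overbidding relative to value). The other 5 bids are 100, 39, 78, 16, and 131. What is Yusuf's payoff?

Highest competing bid: 131.
Yusuf's bid 122 is not the highest, so Yusuf loses, pays nothing, and earns zero payoff.

0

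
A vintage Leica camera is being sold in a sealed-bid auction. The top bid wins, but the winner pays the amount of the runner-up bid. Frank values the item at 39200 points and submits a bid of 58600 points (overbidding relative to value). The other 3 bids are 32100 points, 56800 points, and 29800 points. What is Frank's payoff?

Highest competing bid: 56800 points.
Frank's bid 58600 points is the highest overall, so Frank wins and pays the second-highest bid, 56800 points.
Payoff = value − price = 39200 points − 56800 points = -17600 points.

-17600 points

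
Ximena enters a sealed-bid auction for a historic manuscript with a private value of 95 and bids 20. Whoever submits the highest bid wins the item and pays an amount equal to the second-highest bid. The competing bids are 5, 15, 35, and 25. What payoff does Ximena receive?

Highest competing bid: 35.
Ximena's bid 20 is not the highest, so Ximena loses, pays nothing, and earns zero payoff.

0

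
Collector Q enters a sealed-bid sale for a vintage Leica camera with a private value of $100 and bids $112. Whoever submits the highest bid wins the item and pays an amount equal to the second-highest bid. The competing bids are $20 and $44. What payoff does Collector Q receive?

Highest competing bid: $44.
Collector Q's bid $112 is the highest overall, so Collector Q wins and pays the second-highest bid, $44.
Payoff = value − price = $100 − $44 = $56.

Collector Q's payoff: $56.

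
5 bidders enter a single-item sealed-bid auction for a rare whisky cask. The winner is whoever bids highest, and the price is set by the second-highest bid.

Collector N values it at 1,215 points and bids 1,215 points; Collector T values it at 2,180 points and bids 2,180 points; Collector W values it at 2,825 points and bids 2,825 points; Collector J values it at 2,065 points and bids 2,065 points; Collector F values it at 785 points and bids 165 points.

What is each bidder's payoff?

Payoffs: Collector N 0 points, Collector T 0 points, Collector W 645 points, Collector J 0 points, Collector F 0 points.

Ordered from highest: Collector W 2,825 points; Collector T 2,180 points; Collector J 2,065 points; Collector N 1,215 points; Collector F 165 points.
Collector W has the top bid and wins; the price is the second-highest bid, 2,180 points.
Collector W's payoff = 2,825 points − 2,180 points = 645 points. All other bidders lose, so their payoff is 0.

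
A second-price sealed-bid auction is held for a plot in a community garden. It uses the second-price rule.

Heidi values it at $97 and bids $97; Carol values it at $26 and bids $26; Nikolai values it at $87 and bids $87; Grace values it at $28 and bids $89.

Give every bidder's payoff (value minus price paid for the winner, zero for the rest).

Heidi $8, Carol $0, Nikolai $0, Grace $0.

Ordered from highest: Heidi $97, then Grace $89, then Nikolai $87, then Carol $26.
Heidi has the top bid and wins; the price is the second-highest bid, $89.
Heidi's payoff = $97 − $89 = $8. All other bidders lose, so their payoff is 0.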